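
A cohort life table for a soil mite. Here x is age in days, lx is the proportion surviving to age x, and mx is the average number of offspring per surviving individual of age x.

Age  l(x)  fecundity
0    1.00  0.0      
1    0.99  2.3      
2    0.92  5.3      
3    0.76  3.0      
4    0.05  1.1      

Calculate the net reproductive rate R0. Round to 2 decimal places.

9.49

lx·mx by age: 0, 2.277, 4.876, 2.28, 0.055
R0 = Σ lx·mx = 9.488 → 9.49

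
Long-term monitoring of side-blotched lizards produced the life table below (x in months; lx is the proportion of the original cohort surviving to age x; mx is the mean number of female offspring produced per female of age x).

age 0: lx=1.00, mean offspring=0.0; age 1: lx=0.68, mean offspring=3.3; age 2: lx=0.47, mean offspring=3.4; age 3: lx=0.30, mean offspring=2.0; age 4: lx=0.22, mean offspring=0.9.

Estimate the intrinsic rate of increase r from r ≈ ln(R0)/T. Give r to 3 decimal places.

0.887

R0 = Σ lx·mx = 0 + 2.244 + 1.598 + 0.6 + 0.198 = 4.64
Σ x·lx·mx = 8.032; T = 8.032/4.64 = 1.73103…
r ≈ ln(R0)/T = ln(4.64)/1.73103… = 0.88659… → 0.887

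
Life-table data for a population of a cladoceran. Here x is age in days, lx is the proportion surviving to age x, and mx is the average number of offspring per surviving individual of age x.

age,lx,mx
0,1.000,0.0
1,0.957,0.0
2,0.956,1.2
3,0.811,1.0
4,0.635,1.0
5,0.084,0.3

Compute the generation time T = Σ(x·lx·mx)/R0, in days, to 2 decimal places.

2.82

lx·mx: 0, 0, 1.1472, 0.811, 0.635, 0.0252 → R0 = 2.6184
x·lx·mx: 0, 0, 2.2944, 2.433, 2.54, 0.126 → Σ = 7.3934
T = 7.3934 / 2.6184 = 2.823633… → 2.82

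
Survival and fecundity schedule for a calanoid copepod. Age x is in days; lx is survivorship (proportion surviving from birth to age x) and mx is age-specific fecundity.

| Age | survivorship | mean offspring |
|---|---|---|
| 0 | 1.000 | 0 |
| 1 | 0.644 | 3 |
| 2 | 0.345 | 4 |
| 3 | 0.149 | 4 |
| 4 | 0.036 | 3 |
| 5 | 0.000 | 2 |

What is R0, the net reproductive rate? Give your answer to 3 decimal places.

4.016

lx·mx by age: 0, 1.932, 1.38, 0.596, 0.108, 0
R0 = Σ lx·mx = 4.016 → 4.016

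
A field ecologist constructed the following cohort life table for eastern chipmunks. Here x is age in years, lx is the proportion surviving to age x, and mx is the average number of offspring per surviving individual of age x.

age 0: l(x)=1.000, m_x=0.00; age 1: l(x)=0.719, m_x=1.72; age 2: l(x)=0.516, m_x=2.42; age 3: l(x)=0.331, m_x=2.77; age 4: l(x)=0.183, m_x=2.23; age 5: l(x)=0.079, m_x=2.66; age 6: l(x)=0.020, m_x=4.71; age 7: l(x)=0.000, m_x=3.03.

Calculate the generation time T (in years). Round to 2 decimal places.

lx·mx: 0, 1.23668, 1.24872, 0.91687, 0.40809, 0.21014, 0.0942, 0 → R0 = 4.1147
x·lx·mx: 0, 1.23668, 2.49744, 2.75061, 1.63236, 1.0507, 0.5652, 0 → Σ = 9.73299
T = 9.73299 / 4.1147 = 2.365419… → 2.37

2.37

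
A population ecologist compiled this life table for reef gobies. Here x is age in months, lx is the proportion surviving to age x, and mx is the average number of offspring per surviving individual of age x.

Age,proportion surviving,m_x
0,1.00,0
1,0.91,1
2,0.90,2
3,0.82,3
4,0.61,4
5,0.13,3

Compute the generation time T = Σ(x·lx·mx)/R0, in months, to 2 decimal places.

2.95

lx·mx: 0, 0.91, 1.8, 2.46, 2.44, 0.39 → R0 = 8
x·lx·mx: 0, 0.91, 3.6, 7.38, 9.76, 1.95 → Σ = 23.6
T = 23.6 / 8 = 2.95 → 2.95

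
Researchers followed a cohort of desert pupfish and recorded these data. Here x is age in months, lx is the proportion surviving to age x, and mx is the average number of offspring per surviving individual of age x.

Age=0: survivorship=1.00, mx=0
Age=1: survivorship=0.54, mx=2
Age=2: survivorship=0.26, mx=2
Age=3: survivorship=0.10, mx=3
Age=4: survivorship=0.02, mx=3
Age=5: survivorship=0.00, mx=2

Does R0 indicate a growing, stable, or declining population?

R0 = Σ lx·mx = 0 + 1.08 + 0.52 + 0.3 + 0.06 + 0 = 1.96
R0 > 1, so the population is growing.

growing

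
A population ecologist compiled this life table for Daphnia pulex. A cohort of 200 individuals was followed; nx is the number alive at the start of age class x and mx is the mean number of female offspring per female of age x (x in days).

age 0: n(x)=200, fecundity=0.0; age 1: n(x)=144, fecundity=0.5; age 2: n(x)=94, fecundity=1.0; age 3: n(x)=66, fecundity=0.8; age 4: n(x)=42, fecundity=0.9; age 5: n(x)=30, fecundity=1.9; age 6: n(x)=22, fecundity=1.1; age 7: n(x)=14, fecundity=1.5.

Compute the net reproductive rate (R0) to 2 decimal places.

lx = nx/n0 = nx/200: 1, 0.72, 0.47, 0.33, 0.21, 0.15, 0.11, 0.07
lx·mx by age: 0, 0.36, 0.47, 0.264, 0.189, 0.285, 0.121, 0.105
R0 = Σ lx·mx = 1.794 → 1.79

1.79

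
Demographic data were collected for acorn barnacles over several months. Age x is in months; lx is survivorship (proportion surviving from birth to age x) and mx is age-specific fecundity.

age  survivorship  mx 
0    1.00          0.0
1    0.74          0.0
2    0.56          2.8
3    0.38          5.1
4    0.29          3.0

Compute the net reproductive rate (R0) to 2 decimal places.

4.38

lx·mx by age: 0, 0, 1.568, 1.938, 0.87
R0 = Σ lx·mx = 4.376 → 4.38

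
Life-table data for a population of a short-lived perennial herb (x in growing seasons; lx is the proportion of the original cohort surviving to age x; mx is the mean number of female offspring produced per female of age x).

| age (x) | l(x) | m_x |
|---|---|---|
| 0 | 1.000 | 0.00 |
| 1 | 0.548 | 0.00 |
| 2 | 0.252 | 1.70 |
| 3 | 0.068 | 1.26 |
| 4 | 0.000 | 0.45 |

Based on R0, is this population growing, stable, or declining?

declining

R0 = Σ lx·mx = 0 + 0 + 0.4284 + 0.08568 + 0 = 0.51408
R0 < 1, so the population is declining.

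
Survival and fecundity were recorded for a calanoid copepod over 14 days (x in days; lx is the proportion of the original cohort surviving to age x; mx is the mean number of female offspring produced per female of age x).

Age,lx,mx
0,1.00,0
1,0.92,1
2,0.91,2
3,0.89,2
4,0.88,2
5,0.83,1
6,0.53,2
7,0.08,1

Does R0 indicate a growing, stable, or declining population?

R0 = Σ lx·mx = 0 + 0.92 + 1.82 + 1.78 + 1.76 + 0.83 + 1.06 + 0.08 = 8.25
R0 > 1, so the population is growing.

growing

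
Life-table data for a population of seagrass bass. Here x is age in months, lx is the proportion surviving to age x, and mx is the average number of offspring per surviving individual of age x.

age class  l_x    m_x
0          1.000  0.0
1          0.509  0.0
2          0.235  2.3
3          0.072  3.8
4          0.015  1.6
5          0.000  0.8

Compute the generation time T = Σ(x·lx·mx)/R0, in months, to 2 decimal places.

lx·mx: 0, 0, 0.5405, 0.2736, 0.024, 0 → R0 = 0.8381
x·lx·mx: 0, 0, 1.081, 0.8208, 0.096, 0 → Σ = 1.9978
T = 1.9978 / 0.8381 = 2.383725… → 2.38

2.38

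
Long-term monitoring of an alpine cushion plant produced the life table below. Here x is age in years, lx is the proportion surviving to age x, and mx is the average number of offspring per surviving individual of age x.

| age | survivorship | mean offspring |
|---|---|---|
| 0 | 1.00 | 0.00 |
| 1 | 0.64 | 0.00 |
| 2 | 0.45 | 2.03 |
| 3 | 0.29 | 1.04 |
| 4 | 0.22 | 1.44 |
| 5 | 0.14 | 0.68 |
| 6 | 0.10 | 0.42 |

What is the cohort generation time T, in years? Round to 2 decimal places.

2.83

lx·mx: 0, 0, 0.9135, 0.3016, 0.3168, 0.0952, 0.042 → R0 = 1.6691
x·lx·mx: 0, 0, 1.827, 0.9048, 1.2672, 0.476, 0.252 → Σ = 4.727
T = 4.727 / 1.6691 = 2.832065… → 2.83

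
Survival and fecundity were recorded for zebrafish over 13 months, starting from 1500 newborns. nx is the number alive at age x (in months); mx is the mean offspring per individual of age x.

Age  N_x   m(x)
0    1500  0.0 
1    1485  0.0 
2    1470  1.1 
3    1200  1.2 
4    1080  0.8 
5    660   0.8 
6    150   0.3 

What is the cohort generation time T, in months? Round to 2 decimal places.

3.10

lx = nx/n0 = nx/1500: 1, 0.99, 0.98, 0.8, 0.72, 0.44, 0.1
lx·mx: 0, 0, 1.078, 0.96, 0.576, 0.352, 0.03 → R0 = 2.996
x·lx·mx: 0, 0, 2.156, 2.88, 2.304, 1.76, 0.18 → Σ = 9.28
T = 9.28 / 2.996 = 3.097463… → 3.10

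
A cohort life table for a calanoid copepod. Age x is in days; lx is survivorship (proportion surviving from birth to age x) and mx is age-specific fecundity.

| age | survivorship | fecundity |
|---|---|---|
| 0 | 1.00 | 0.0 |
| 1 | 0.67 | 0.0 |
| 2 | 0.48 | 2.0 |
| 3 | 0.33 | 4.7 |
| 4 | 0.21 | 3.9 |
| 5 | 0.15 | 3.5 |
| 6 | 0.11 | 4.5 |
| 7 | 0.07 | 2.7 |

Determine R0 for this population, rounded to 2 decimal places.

lx·mx by age: 0, 0, 0.96, 1.551, 0.819, 0.525, 0.495, 0.189
R0 = Σ lx·mx = 4.539 → 4.54

4.54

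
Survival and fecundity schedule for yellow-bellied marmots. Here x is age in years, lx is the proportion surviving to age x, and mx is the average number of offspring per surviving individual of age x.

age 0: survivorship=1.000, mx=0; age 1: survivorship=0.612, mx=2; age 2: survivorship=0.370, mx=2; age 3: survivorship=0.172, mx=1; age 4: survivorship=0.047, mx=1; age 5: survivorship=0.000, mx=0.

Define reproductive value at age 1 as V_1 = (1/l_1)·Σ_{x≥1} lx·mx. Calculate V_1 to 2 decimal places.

3.57

lx·mx for x ≥ 1: 1.224, 0.74, 0.172, 0.047, 0 → sum = 2.183
V_1 = 2.183 / l_1 = 2.183 / 0.612 = 3.566993… → 3.57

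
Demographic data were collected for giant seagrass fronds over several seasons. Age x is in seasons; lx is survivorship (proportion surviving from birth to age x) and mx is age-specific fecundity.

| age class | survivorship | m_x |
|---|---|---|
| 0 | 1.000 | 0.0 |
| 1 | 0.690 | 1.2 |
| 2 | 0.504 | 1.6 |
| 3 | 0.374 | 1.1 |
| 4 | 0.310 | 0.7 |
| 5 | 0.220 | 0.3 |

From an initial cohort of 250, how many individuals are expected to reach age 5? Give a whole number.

55

Expected survivors = N0 · l_5 = 250 × 0.220 = 55 → 55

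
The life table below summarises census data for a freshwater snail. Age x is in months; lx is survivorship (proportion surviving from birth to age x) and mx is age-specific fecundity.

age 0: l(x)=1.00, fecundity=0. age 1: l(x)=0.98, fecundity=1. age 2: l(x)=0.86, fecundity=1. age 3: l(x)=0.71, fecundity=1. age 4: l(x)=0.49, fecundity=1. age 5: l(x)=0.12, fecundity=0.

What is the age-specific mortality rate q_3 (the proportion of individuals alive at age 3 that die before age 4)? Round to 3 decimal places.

0.310

q_3 = (l_3 − l_4) / l_3 = (0.71 − 0.49) / 0.71
     = 0.22 / 0.71 = 0.309859… → 0.310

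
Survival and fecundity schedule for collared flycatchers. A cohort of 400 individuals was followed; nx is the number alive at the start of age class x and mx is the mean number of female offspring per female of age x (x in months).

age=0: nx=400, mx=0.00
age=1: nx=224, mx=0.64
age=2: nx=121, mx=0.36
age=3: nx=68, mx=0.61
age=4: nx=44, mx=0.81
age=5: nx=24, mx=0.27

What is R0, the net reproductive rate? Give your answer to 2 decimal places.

lx = nx/n0 = nx/400: 1, 0.56, 0.3025, 0.17, 0.11, 0.06
lx·mx by age: 0, 0.3584, 0.1089, 0.1037, 0.0891, 0.0162
R0 = Σ lx·mx = 0.6763 → 0.68

0.68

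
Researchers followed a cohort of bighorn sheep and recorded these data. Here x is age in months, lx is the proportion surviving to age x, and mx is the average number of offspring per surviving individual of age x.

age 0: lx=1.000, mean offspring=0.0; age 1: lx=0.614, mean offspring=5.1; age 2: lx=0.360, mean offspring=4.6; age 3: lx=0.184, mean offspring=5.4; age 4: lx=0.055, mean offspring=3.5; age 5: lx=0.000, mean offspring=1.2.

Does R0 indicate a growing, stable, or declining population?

growing

R0 = Σ lx·mx = 0 + 3.1314 + 1.656 + 0.9936 + 0.1925 + 0 = 5.9735
R0 > 1, so the population is growing.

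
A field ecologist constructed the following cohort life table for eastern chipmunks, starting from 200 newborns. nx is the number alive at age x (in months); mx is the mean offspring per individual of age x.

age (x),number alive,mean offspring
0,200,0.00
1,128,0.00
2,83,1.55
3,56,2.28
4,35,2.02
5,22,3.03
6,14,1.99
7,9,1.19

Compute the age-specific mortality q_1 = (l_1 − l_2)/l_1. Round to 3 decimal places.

0.352

lx = nx/n0 = nx/200: 1, 0.64, 0.415, 0.28, 0.175, 0.11, 0.07, 0.045
q_1 = (l_1 − l_2) / l_1 = (0.64 − 0.415) / 0.64
     = 0.225 / 0.64 = 0.351563… → 0.352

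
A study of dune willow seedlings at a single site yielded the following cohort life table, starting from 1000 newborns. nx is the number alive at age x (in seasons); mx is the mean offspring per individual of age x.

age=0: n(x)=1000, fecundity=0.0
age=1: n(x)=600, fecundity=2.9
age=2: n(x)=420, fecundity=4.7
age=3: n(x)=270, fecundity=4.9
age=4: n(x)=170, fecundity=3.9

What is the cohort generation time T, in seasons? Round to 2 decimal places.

2.16

lx = nx/n0 = nx/1000: 1, 0.6, 0.42, 0.27, 0.17
lx·mx: 0, 1.74, 1.974, 1.323, 0.663 → R0 = 5.7
x·lx·mx: 0, 1.74, 3.948, 3.969, 2.652 → Σ = 12.309
T = 12.309 / 5.7 = 2.159474… → 2.16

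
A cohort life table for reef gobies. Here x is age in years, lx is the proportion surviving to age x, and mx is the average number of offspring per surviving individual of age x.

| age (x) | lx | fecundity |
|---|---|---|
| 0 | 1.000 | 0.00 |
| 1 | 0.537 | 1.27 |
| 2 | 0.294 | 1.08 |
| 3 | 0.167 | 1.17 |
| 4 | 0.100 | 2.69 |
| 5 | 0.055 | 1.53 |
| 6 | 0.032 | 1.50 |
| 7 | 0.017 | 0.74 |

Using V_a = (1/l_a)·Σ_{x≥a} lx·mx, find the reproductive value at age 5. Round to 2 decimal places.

2.63

lx·mx for x ≥ 5: 0.08415, 0.048, 0.01258 → sum = 0.14473
V_5 = 0.14473 / l_5 = 0.14473 / 0.055 = 2.631455… → 2.63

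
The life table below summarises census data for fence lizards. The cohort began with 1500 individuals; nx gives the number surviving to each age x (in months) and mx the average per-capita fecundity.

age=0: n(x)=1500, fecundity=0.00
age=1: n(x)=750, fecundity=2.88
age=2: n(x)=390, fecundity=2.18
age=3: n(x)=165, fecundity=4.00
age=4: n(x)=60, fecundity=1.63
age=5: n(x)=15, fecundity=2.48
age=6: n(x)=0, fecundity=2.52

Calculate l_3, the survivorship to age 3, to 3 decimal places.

0.110

l_3 = n_3/n_0 = 165/1500 = 0.11 → 0.110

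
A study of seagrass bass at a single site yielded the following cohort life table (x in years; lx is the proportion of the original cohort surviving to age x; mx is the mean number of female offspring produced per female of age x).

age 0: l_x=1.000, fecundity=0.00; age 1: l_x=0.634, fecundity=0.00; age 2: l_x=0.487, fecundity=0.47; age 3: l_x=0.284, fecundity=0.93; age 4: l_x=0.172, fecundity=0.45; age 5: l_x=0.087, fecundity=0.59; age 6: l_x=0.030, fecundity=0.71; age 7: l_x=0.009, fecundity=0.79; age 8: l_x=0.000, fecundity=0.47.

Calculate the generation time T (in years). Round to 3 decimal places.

3.067

lx·mx: 0, 0, 0.22889, 0.26412, 0.0774, 0.05133, 0.0213, 0.00711, 0 → R0 = 0.65015
x·lx·mx: 0, 0, 0.45778, 0.79236, 0.3096, 0.25665, 0.1278, 0.04977, 0 → Σ = 1.99396
T = 1.99396 / 0.65015 = 3.066923… → 3.067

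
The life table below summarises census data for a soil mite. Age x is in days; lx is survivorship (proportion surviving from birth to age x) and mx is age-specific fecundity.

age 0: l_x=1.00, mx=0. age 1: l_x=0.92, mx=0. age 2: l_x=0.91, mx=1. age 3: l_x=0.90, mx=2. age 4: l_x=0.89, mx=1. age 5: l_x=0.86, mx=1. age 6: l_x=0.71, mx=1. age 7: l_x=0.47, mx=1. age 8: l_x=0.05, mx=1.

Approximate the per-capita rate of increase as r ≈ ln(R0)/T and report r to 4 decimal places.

0.4296

R0 = Σ lx·mx = 0 + 0 + 0.91 + 1.8 + 0.89 + 0.86 + 0.71 + 0.47 + 0.05 = 5.69
Σ x·lx·mx = 23.03; T = 23.03/5.69 = 4.04745…
r ≈ ln(R0)/T = ln(5.69)/4.04745… = 0.429581… → 0.4296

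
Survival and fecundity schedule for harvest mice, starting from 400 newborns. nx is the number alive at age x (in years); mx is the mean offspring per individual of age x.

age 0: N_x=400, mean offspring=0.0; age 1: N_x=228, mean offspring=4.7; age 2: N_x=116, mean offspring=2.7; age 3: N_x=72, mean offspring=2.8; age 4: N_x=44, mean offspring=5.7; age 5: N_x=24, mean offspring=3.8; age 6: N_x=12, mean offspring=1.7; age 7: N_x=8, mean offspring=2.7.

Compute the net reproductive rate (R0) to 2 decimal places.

4.93

lx = nx/n0 = nx/400: 1, 0.57, 0.29, 0.18, 0.11, 0.06, 0.03, 0.02
lx·mx by age: 0, 2.679, 0.783, 0.504, 0.627, 0.228, 0.051, 0.054
R0 = Σ lx·mx = 4.926 → 4.93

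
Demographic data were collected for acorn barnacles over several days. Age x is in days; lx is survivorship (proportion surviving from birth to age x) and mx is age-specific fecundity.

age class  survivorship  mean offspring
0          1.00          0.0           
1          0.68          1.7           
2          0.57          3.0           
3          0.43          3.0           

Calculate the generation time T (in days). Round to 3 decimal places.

2.032

lx·mx: 0, 1.156, 1.71, 1.29 → R0 = 4.156
x·lx·mx: 0, 1.156, 3.42, 3.87 → Σ = 8.446
T = 8.446 / 4.156 = 2.032243… → 2.032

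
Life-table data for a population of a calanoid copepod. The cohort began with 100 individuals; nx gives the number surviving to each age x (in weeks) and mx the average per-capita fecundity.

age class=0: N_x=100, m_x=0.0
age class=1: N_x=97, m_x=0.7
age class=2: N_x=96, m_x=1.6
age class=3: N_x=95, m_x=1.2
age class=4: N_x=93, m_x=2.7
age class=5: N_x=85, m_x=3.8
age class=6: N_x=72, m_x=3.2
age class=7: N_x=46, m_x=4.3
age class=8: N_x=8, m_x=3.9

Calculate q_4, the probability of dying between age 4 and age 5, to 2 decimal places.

0.09

lx = nx/n0 = nx/100: 1, 0.97, 0.96, 0.95, 0.93, 0.85, 0.72, 0.46, 0.08
q_4 = (l_4 − l_5) / l_4 = (0.93 − 0.85) / 0.93
     = 0.08 / 0.93 = 0.086022… → 0.09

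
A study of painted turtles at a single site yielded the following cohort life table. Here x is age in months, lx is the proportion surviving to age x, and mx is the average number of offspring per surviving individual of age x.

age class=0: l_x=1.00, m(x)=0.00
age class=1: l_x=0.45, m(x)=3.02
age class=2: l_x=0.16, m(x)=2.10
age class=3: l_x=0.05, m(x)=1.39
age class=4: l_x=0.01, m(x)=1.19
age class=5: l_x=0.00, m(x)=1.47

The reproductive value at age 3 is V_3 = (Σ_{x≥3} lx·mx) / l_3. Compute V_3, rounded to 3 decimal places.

1.628

lx·mx for x ≥ 3: 0.0695, 0.0119, 0 → sum = 0.0814
V_3 = 0.0814 / l_3 = 0.0814 / 0.05 = 1.628 → 1.628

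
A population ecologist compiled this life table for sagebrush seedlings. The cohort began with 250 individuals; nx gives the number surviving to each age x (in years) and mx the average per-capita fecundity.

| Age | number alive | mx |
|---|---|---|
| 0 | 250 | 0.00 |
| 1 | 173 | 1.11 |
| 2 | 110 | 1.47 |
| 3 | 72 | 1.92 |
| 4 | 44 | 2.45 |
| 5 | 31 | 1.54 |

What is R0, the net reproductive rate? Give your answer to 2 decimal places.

lx = nx/n0 = nx/250: 1, 0.692, 0.44, 0.288, 0.176, 0.124
lx·mx by age: 0, 0.76812, 0.6468, 0.55296, 0.4312, 0.19096
R0 = Σ lx·mx = 2.59004 → 2.59

2.59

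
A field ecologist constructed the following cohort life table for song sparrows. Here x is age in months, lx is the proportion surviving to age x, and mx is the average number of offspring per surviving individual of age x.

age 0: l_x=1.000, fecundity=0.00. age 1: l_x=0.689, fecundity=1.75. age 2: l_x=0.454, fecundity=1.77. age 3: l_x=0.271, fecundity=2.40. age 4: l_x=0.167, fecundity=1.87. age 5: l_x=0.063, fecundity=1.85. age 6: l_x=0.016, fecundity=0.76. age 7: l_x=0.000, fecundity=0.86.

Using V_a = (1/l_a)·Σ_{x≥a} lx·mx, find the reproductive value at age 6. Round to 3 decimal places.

lx·mx for x ≥ 6: 0.01216, 0 → sum = 0.01216
V_6 = 0.01216 / l_6 = 0.01216 / 0.016 = 0.76 → 0.760

0.760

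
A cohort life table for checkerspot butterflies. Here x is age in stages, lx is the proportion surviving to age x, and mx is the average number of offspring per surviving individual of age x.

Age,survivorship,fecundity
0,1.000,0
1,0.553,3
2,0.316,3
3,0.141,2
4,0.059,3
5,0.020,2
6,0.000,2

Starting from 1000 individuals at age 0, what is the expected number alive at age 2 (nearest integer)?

Expected survivors = N0 · l_2 = 1000 × 0.316 = 316 → 316

316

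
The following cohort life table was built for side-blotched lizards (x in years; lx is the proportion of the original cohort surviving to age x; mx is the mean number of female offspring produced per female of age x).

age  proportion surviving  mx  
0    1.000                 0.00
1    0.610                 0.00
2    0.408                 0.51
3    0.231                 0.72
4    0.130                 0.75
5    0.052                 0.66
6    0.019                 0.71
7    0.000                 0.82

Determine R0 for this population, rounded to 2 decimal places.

lx·mx by age: 0, 0, 0.20808, 0.16632, 0.0975, 0.03432, 0.01349, 0
R0 = Σ lx·mx = 0.51971 → 0.52

0.52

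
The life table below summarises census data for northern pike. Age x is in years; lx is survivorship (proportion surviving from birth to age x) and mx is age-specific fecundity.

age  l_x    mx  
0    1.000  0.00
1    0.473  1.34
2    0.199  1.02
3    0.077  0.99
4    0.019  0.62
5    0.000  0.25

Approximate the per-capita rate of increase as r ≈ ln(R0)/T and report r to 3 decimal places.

-0.055

R0 = Σ lx·mx = 0 + 0.63382 + 0.20298 + 0.07623 + 0.01178 + 0 = 0.92481
Σ x·lx·mx = 1.31559; T = 1.31559/0.92481 = 1.42255…
r ≈ ln(R0)/T = ln(0.92481)/1.42255… = -0.05495… → -0.055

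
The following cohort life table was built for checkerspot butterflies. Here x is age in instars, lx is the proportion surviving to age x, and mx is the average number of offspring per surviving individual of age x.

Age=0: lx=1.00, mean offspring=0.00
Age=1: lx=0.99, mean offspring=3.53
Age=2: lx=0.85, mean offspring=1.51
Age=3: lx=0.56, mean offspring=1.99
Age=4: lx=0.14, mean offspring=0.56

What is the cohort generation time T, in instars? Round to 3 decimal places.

1.628

lx·mx: 0, 3.4947, 1.2835, 1.1144, 0.0784 → R0 = 5.971
x·lx·mx: 0, 3.4947, 2.567, 3.3432, 0.3136 → Σ = 9.7185
T = 9.7185 / 5.971 = 1.627617… → 1.628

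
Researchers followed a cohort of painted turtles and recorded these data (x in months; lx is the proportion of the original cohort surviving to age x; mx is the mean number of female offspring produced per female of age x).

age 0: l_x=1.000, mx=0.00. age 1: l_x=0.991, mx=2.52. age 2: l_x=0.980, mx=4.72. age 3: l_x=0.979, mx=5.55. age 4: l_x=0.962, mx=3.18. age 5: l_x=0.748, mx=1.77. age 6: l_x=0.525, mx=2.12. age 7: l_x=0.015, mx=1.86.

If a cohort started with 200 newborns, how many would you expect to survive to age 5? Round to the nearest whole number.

Expected survivors = N0 · l_5 = 200 × 0.748 = 149.6 → 150

150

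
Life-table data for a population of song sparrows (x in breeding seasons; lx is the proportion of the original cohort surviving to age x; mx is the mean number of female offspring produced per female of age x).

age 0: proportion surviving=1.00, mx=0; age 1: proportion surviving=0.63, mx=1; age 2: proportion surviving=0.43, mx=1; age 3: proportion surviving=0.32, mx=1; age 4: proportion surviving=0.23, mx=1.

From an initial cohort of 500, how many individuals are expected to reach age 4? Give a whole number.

115

Expected survivors = N0 · l_4 = 500 × 0.23 = 115 → 115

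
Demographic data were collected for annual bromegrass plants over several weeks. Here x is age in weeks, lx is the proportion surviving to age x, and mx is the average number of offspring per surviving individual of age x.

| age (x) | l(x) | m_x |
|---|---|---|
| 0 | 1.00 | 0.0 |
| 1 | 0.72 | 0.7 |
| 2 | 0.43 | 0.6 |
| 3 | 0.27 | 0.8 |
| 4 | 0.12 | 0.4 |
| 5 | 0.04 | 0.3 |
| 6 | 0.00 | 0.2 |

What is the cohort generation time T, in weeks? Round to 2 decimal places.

lx·mx: 0, 0.504, 0.258, 0.216, 0.048, 0.012, 0 → R0 = 1.038
x·lx·mx: 0, 0.504, 0.516, 0.648, 0.192, 0.06, 0 → Σ = 1.92
T = 1.92 / 1.038 = 1.849711… → 1.85

1.85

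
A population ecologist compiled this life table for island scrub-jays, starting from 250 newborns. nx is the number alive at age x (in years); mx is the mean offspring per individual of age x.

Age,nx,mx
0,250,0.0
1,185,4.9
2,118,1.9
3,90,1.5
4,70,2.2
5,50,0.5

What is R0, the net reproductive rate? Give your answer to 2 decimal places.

5.78

lx = nx/n0 = nx/250: 1, 0.74, 0.472, 0.36, 0.28, 0.2
lx·mx by age: 0, 3.626, 0.8968, 0.54, 0.616, 0.1
R0 = Σ lx·mx = 5.7788 → 5.78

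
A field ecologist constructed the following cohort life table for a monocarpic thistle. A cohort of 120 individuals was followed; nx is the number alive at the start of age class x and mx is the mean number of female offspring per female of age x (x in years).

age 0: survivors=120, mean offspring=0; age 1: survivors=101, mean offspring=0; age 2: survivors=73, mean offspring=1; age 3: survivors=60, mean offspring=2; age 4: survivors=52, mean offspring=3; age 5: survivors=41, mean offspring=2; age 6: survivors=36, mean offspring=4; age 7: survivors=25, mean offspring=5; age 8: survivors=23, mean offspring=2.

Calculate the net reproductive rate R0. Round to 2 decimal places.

lx = nx/n0 = nx/120: 1, 0.84167…, 0.60833…, 0.5, 0.43333…, 0.34167…, 0.3, 0.20833…, 0.19167…
lx·mx by age: 0, 0, 0.608333…, 1, 1.3…, 0.683333…, 1.2, 1.041667…, 0.383333…
R0 = Σ lx·mx = 6.216667… → 6.22

6.22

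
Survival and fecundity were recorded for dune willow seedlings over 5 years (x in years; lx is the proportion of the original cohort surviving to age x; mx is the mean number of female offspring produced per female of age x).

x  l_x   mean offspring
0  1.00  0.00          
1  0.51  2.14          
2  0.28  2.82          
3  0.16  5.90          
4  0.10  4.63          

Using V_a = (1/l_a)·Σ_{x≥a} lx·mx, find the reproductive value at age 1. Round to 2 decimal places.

6.45

lx·mx for x ≥ 1: 1.0914, 0.7896, 0.944, 0.463 → sum = 3.288
V_1 = 3.288 / l_1 = 3.288 / 0.51 = 6.447059… → 6.45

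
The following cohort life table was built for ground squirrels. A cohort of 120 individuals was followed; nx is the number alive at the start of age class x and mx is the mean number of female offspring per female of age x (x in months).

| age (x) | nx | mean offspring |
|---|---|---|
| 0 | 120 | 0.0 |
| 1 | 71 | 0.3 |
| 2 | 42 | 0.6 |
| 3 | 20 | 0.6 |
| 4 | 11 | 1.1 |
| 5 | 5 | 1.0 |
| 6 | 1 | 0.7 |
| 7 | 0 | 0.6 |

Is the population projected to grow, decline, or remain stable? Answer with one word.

declining

lx = nx/n0 = nx/120: 1, 0.59167…, 0.35, 0.16667…, 0.09167…, 0.04167…, 0.00833…, 0
R0 = Σ lx·mx = 0 + 0.1775… + 0.21 + 0.1… + 0.100833… + 0.041667… + 0.005833… + 0 = 0.635833…
R0 < 1, so the population is declining.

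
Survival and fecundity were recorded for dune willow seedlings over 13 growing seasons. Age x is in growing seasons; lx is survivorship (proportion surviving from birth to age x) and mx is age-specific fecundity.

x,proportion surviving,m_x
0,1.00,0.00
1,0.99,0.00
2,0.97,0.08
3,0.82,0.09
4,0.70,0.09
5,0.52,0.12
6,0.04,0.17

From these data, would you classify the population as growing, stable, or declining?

declining

R0 = Σ lx·mx = 0 + 0 + 0.0776 + 0.0738 + 0.063 + 0.0624 + 0.0068 = 0.2836
R0 < 1, so the population is declining.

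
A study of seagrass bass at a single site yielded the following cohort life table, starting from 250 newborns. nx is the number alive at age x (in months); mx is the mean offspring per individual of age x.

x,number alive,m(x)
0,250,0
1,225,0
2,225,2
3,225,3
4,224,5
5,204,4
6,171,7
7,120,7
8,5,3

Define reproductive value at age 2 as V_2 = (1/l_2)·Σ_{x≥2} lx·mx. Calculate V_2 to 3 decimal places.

lx = nx/n0 = nx/250: 1, 0.9, 0.9, 0.9, 0.896, 0.816, 0.684, 0.48, 0.02
lx·mx for x ≥ 2: 1.8, 2.7, 4.48, 3.264, 4.788, 3.36, 0.06 → sum = 20.452
V_2 = 20.452 / l_2 = 20.452 / 0.9 = 22.724444… → 22.724

22.724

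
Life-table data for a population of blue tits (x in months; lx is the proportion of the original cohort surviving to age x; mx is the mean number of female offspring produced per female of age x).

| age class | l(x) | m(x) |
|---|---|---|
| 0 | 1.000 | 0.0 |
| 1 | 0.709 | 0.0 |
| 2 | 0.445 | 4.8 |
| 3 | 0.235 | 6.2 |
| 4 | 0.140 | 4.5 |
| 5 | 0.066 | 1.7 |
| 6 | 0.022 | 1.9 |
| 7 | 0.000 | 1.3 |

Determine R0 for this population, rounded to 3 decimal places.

lx·mx by age: 0, 0, 2.136, 1.457, 0.63, 0.1122, 0.0418, 0
R0 = Σ lx·mx = 4.377 → 4.377

4.377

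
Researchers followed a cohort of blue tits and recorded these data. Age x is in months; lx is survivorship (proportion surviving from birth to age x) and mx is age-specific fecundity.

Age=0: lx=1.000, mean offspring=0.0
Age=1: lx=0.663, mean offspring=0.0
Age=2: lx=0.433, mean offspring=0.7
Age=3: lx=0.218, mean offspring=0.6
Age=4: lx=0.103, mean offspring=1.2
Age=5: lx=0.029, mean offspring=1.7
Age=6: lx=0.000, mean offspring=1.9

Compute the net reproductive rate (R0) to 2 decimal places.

lx·mx by age: 0, 0, 0.3031, 0.1308, 0.1236, 0.0493, 0
R0 = Σ lx·mx = 0.6068 → 0.61

0.61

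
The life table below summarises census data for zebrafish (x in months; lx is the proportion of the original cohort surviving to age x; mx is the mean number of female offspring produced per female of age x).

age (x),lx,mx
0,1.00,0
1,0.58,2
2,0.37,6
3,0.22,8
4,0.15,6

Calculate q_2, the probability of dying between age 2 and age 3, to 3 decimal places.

q_2 = (l_2 − l_3) / l_2 = (0.37 − 0.22) / 0.37
     = 0.15 / 0.37 = 0.405405… → 0.405

0.405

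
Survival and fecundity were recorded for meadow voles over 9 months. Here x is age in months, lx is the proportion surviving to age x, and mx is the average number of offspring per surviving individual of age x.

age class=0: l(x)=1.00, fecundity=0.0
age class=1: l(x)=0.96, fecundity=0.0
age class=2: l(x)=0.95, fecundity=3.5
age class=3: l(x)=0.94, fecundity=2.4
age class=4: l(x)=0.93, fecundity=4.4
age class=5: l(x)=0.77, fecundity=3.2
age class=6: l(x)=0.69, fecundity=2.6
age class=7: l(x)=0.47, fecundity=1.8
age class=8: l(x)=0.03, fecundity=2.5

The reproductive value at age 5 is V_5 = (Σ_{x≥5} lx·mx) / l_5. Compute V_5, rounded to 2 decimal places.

lx·mx for x ≥ 5: 2.464, 1.794, 0.846, 0.075 → sum = 5.179
V_5 = 5.179 / l_5 = 5.179 / 0.77 = 6.725974… → 6.73

6.73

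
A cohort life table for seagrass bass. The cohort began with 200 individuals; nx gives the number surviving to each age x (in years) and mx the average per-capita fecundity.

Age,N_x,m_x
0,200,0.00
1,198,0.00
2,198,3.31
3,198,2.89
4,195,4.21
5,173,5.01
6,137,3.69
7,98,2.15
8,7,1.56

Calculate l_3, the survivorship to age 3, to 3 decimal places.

0.990

l_3 = n_3/n_0 = 198/200 = 0.99 → 0.990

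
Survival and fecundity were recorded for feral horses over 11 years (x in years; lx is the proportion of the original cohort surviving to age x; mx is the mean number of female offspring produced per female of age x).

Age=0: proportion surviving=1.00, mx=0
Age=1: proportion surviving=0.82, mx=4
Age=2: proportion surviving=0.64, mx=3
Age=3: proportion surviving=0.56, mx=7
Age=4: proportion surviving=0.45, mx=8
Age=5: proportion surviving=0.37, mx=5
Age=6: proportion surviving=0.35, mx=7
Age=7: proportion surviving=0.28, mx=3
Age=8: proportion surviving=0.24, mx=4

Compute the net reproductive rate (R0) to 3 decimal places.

18.820

lx·mx by age: 0, 3.28, 1.92, 3.92, 3.6, 1.85, 2.45, 0.84, 0.96
R0 = Σ lx·mx = 18.82 → 18.820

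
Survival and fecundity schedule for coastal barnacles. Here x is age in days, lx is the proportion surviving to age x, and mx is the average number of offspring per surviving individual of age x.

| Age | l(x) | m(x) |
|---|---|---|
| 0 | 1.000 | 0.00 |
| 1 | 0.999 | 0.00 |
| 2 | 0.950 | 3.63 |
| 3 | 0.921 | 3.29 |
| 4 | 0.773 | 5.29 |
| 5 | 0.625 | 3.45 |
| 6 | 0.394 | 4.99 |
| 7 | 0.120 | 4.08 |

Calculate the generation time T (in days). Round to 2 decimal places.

3.84

lx·mx: 0, 0, 3.4485, 3.03009, 4.08917, 2.15625, 1.96606, 0.4896 → R0 = 15.17967
x·lx·mx: 0, 0, 6.897, 9.09027, 16.35668, 10.78125, 11.79636, 3.4272 → Σ = 58.34876
T = 58.34876 / 15.17967 = 3.843875… → 3.84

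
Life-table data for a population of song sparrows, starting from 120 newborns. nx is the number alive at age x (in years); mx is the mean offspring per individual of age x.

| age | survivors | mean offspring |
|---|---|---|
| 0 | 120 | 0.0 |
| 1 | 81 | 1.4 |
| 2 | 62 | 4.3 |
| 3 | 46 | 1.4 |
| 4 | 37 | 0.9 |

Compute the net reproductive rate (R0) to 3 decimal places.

3.981

lx = nx/n0 = nx/120: 1, 0.675, 0.51667…, 0.38333…, 0.30833…
lx·mx by age: 0, 0.945, 2.221667…, 0.536667…, 0.2775…
R0 = Σ lx·mx = 3.980833… → 3.981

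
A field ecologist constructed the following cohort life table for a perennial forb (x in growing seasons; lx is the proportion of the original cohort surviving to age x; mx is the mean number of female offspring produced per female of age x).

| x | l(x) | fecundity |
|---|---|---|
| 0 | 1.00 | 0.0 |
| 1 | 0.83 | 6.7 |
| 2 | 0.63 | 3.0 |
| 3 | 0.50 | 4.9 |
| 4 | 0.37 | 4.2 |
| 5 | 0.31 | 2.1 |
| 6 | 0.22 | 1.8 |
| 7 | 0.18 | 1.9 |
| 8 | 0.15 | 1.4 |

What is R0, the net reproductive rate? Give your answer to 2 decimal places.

13.05

lx·mx by age: 0, 5.561, 1.89, 2.45, 1.554, 0.651, 0.396, 0.342, 0.21
R0 = Σ lx·mx = 13.054 → 13.05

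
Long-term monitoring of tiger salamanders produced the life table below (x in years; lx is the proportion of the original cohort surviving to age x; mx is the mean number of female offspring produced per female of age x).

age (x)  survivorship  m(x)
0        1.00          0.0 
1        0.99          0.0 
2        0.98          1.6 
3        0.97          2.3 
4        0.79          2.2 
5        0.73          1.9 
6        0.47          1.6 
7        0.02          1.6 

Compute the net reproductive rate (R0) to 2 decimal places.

lx·mx by age: 0, 0, 1.568, 2.231, 1.738, 1.387, 0.752, 0.032
R0 = Σ lx·mx = 7.708 → 7.71

7.71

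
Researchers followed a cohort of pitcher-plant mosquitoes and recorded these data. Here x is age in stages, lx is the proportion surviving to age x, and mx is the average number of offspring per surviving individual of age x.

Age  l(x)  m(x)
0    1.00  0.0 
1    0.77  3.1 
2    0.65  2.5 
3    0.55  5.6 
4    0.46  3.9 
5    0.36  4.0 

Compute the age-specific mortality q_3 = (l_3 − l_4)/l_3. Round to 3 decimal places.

q_3 = (l_3 − l_4) / l_3 = (0.55 − 0.46) / 0.55
     = 0.09 / 0.55 = 0.163636… → 0.164

0.164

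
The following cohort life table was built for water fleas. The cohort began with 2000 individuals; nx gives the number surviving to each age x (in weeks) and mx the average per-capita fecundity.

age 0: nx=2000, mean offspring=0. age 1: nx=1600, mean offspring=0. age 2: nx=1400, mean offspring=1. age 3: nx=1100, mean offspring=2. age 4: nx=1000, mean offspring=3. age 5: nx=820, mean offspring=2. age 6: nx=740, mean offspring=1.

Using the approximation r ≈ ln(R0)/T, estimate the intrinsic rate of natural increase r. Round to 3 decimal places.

lx = nx/n0 = nx/2000: 1, 0.8, 0.7, 0.55, 0.5, 0.41, 0.37
R0 = Σ lx·mx = 0 + 0 + 0.7 + 1.1 + 1.5 + 0.82 + 0.37 = 4.49
Σ x·lx·mx = 17.02; T = 17.02/4.49 = 3.79065…
r ≈ ln(R0)/T = ln(4.49)/3.79065… = 0.3962… → 0.396

0.396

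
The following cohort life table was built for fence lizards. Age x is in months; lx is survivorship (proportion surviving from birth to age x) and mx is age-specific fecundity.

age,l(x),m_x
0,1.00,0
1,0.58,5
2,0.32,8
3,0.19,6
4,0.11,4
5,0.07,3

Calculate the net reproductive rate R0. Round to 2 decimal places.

lx·mx by age: 0, 2.9, 2.56, 1.14, 0.44, 0.21
R0 = Σ lx·mx = 7.25 → 7.25

7.25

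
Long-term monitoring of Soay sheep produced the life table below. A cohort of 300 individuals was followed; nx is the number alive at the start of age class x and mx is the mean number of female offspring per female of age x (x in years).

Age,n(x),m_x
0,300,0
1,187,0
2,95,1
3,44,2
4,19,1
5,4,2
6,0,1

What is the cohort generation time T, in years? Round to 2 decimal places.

lx = nx/n0 = nx/300: 1, 0.62333…, 0.31667…, 0.14667…, 0.06333…, 0.01333…, 0
lx·mx: 0, 0, 0.316667…, 0.293333…, 0.063333…, 0.026667…, 0 → R0 = 0.7…
x·lx·mx: 0, 0, 0.633333…, 0.88…, 0.253333…, 0.133333…, 0 → Σ = 1.9…
T = 1.9… / 0.7… = 2.714286… → 2.71

2.71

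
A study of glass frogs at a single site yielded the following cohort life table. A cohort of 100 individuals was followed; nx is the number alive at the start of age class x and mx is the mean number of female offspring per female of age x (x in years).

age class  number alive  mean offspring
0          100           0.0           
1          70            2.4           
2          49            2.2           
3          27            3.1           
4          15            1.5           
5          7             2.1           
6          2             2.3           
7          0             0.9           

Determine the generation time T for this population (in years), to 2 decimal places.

2.06

lx = nx/n0 = nx/100: 1, 0.7, 0.49, 0.27, 0.15, 0.07, 0.02, 0
lx·mx: 0, 1.68, 1.078, 0.837, 0.225, 0.147, 0.046, 0 → R0 = 4.013
x·lx·mx: 0, 1.68, 2.156, 2.511, 0.9, 0.735, 0.276, 0 → Σ = 8.258
T = 8.258 / 4.013 = 2.057812… → 2.06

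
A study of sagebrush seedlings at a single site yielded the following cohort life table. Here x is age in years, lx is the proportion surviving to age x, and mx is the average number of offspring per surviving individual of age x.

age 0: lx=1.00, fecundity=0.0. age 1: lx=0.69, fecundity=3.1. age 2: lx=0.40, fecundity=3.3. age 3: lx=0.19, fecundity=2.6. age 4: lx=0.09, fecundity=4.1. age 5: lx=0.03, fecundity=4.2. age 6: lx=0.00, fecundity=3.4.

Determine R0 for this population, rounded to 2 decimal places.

4.45

lx·mx by age: 0, 2.139, 1.32, 0.494, 0.369, 0.126, 0
R0 = Σ lx·mx = 4.448 → 4.45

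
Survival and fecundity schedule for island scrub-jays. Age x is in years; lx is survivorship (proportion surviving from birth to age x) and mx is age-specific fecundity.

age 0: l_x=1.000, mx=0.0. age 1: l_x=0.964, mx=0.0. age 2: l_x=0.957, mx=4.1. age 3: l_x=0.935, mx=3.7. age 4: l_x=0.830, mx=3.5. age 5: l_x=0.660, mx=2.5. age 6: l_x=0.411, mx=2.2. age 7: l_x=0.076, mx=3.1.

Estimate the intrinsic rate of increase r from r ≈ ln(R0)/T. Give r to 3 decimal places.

R0 = Σ lx·mx = 0 + 0 + 3.9237 + 3.4595 + 2.905 + 1.65 + 0.9042 + 0.2356 = 13.078
Σ x·lx·mx = 45.1703; T = 45.1703/13.078 = 3.45391…
r ≈ ln(R0)/T = ln(13.078)/3.45391… = 0.74435… → 0.744

0.744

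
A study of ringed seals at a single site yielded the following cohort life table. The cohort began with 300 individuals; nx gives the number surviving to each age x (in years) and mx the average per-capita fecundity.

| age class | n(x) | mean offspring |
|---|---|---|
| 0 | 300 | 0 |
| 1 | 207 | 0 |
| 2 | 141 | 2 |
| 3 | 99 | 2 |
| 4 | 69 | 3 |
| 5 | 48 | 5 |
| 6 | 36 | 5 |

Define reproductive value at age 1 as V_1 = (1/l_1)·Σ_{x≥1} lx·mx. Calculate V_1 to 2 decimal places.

lx = nx/n0 = nx/300: 1, 0.69, 0.47, 0.33, 0.23, 0.16, 0.12
lx·mx for x ≥ 1: 0, 0.94, 0.66, 0.69, 0.8, 0.6 → sum = 3.69
V_1 = 3.69 / l_1 = 3.69 / 0.69 = 5.347826… → 5.35

5.35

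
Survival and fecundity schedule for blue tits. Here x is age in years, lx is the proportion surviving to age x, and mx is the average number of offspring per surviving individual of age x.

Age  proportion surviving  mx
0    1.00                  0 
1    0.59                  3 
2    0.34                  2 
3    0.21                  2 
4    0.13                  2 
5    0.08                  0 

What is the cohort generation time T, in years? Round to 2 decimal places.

1.73

lx·mx: 0, 1.77, 0.68, 0.42, 0.26, 0 → R0 = 3.13
x·lx·mx: 0, 1.77, 1.36, 1.26, 1.04, 0 → Σ = 5.43
T = 5.43 / 3.13 = 1.734824… → 1.73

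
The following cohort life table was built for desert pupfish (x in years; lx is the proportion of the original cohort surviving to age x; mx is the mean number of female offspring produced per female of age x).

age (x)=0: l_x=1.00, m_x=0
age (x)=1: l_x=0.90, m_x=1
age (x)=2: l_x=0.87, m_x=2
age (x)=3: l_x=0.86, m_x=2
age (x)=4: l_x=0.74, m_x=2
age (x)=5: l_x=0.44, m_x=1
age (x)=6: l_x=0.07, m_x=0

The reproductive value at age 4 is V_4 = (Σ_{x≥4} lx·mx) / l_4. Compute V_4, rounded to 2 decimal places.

lx·mx for x ≥ 4: 1.48, 0.44, 0 → sum = 1.92
V_4 = 1.92 / l_4 = 1.92 / 0.74 = 2.594595… → 2.59

2.59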